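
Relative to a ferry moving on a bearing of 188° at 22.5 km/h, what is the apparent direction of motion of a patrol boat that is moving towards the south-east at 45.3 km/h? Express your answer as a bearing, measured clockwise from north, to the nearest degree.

Taking east as x and north as y: patrol boat velocity = (32.032, -32.032) km/h; ferry velocity = (-3.131, -22.281) km/h.
Velocity of patrol boat relative to ferry = (32.032, -32.032) − (-3.131, -22.281) = (35.163, -9.751) km/h.
Bearing = atan2(35.16, -9.75) = 105.50° clockwise from north.

105°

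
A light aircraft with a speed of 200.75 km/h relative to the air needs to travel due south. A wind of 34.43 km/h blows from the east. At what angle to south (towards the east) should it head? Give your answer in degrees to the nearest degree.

10°

The wind pushes perpendicular to the desired track; the heading must have a component into the wind equal to 34.43 km/h: 200.75 sin θ = 34.43.
sin θ = 0.1715, so θ = 9.875°.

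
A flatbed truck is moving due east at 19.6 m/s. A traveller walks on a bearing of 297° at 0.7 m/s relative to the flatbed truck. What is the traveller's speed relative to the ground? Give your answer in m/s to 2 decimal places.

Taking east as x and north as y: flatbed truck velocity = (19.600, 0.000) m/s; traveller velocity relative to flatbed truck = (-0.624, 0.318) m/s.
Velocity relative to ground = (19.600, 0.000) + (-0.624, 0.318) = (18.976, 0.318) m/s.
Speed = |(18.976, 0.318)| = 18.979 m/s.

18.98 m/s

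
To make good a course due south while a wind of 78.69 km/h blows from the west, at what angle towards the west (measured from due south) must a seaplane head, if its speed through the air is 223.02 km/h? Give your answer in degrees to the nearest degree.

21°

The wind pushes perpendicular to the desired track; the heading must have a component into the wind equal to 78.69 km/h: 223.02 sin θ = 78.69.
sin θ = 0.3528, so θ = 20.661°.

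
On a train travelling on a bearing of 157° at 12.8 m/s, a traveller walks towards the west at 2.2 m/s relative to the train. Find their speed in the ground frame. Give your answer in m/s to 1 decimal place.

12.1 m/s

Taking east as x and north as y: train velocity = (5.001, -11.782) m/s; traveller velocity relative to train = (-2.200, 0.000) m/s.
Velocity relative to ground = (5.001, -11.782) + (-2.200, 0.000) = (2.801, -11.782) m/s.
Speed = |(2.801, -11.782)| = 12.111 m/s.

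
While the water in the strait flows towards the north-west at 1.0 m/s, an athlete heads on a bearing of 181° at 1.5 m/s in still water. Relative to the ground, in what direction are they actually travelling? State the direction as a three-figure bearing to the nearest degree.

Taking east as x and north as y: velocity relative to the water = (-0.026, -1.500) m/s; the water relative to ground = (-0.707, 0.707) m/s.
Velocity relative to ground = (-0.026, -1.500) + (-0.707, 0.707) = (-0.733, -0.793) m/s.
Bearing = atan2(-0.73, -0.79) = 222.77° clockwise from north.

223°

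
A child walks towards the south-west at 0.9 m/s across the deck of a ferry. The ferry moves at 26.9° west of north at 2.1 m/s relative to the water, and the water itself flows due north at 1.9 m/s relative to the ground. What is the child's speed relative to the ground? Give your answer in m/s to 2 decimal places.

3.51 m/s

In east/north components (m/s): child relative to ferry = (-0.636, -0.636); ferry relative to water = (-0.950, 1.873); water relative to ground = (0.000, 1.900).
Sum = (-1.587, 3.136) m/s.
Speed = |(-1.587, 3.136)| = 3.515 m/s.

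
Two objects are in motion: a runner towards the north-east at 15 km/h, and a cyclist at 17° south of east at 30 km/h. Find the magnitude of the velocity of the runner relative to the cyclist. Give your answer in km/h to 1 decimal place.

26.5 km/h

Taking east as x and north as y: runner velocity = (10.607, 10.607) km/h; cyclist velocity = (28.689, -8.771) km/h.
Velocity of runner relative to cyclist = (10.607, 10.607) − (28.689, -8.771) = (-18.083, 19.378) km/h.
Magnitude = |(-18.083, 19.378)| = 26.504 km/h.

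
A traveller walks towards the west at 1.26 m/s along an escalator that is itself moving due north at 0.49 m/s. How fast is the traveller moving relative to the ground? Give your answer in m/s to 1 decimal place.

1.4 m/s

Taking east as x and north as y: escalator velocity = (0.000, 0.490) m/s; traveller velocity relative to escalator = (-1.260, 0.000) m/s.
Velocity relative to ground = (0.000, 0.490) + (-1.260, 0.000) = (-1.260, 0.490) m/s.
Speed = |(-1.260, 0.490)| = 1.352 m/s.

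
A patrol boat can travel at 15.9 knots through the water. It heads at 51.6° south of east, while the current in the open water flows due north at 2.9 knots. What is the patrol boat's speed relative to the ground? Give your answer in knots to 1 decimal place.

13.7 knots

Taking east as x and north as y: velocity relative to the water = (9.876, -12.461) knots; the water relative to ground = (0.000, 2.900) knots.
Velocity relative to ground = (9.876, -12.461) + (0.000, 2.900) = (9.876, -9.561) knots.
Speed = |(9.876, -9.561)| = 13.746 knots.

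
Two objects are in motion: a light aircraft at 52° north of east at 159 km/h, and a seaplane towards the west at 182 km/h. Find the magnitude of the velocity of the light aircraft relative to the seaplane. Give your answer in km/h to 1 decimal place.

Taking east as x and north as y: light aircraft velocity = (97.890, 125.294) km/h; seaplane velocity = (-182.000, 0.000) km/h.
Velocity of light aircraft relative to seaplane = (97.890, 125.294) − (-182.000, 0.000) = (279.890, 125.294) km/h.
Magnitude = |(279.890, 125.294)| = 306.655 km/h.

306.7 km/h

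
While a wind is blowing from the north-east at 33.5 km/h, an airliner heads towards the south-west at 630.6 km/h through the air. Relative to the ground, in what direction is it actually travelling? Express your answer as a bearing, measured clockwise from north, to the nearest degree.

Taking east as x and north as y: velocity relative to the air = (-445.902, -445.902) km/h; the air relative to ground = (-23.688, -23.688) km/h.
Velocity relative to ground = (-445.902, -445.902) + (-23.688, -23.688) = (-469.590, -469.590) km/h.
Bearing = atan2(-469.59, -469.59) = 225.00° clockwise from north.

225°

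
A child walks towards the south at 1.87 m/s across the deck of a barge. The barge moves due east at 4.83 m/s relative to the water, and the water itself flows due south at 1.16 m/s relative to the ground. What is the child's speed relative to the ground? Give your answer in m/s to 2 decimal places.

In east/north components (m/s): child relative to barge = (0.000, -1.870); barge relative to water = (4.830, 0.000); water relative to ground = (0.000, -1.160).
Sum = (4.830, -3.030) m/s.
Speed = |(4.830, -3.030)| = 5.702 m/s.

5.70 m/s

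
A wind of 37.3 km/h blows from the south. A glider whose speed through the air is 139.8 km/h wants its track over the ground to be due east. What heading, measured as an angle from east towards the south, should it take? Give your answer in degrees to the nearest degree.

15°

The wind pushes perpendicular to the desired track; the heading must have a component into the wind equal to 37.3 km/h: 139.8 sin θ = 37.3.
sin θ = 0.2668, so θ = 15.475°.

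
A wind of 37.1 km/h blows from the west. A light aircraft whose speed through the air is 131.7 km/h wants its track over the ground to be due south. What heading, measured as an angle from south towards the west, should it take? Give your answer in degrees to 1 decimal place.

The wind pushes perpendicular to the desired track; the heading must have a component into the wind equal to 37.1 km/h: 131.7 sin θ = 37.1.
sin θ = 0.2817, so θ = 16.362°.

16.4°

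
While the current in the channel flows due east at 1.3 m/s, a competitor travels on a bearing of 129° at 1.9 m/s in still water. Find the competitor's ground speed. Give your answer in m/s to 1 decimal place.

Taking east as x and north as y: velocity relative to the water = (1.477, -1.196) m/s; the water relative to ground = (1.300, 0.000) m/s.
Velocity relative to ground = (1.477, -1.196) + (1.300, 0.000) = (2.777, -1.196) m/s.
Speed = |(2.777, -1.196)| = 3.023 m/s.

3.0 m/s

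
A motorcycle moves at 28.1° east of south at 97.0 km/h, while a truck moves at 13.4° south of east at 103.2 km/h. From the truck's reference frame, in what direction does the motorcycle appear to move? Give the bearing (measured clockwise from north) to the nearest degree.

Taking east as x and north as y: motorcycle velocity = (45.688, -85.566) km/h; truck velocity = (100.390, -23.916) km/h.
Velocity of motorcycle relative to truck = (45.688, -85.566) − (100.390, -23.916) = (-54.702, -61.650) km/h.
Bearing = atan2(-54.70, -61.65) = 221.58° clockwise from north.

222°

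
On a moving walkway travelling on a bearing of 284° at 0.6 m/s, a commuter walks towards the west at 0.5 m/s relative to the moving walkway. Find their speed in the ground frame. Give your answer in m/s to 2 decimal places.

1.09 m/s

Taking east as x and north as y: moving walkway velocity = (-0.582, 0.145) m/s; commuter velocity relative to moving walkway = (-0.500, 0.000) m/s.
Velocity relative to ground = (-0.582, 0.145) + (-0.500, 0.000) = (-1.082, 0.145) m/s.
Speed = |(-1.082, 0.145)| = 1.092 m/s.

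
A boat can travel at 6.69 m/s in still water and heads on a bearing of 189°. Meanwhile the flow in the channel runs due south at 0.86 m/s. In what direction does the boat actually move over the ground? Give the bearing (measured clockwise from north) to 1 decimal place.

Taking east as x and north as y: velocity relative to the water = (-1.047, -6.608) m/s; the water relative to ground = (0.000, -0.860) m/s.
Velocity relative to ground = (-1.047, -6.608) + (0.000, -0.860) = (-1.047, -7.468) m/s.
Bearing = atan2(-1.05, -7.47) = 187.98° clockwise from north.

188.0°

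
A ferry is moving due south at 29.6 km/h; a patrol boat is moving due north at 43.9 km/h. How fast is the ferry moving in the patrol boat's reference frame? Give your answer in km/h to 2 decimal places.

Taking east as x and north as y: ferry velocity = (0.000, -29.600) km/h; patrol boat velocity = (0.000, 43.900) km/h.
Velocity of ferry relative to patrol boat = (0.000, -29.600) − (0.000, 43.900) = (0.000, -73.500) km/h.
Magnitude = |(0.000, -73.500)| = 73.500 km/h.

73.50 km/h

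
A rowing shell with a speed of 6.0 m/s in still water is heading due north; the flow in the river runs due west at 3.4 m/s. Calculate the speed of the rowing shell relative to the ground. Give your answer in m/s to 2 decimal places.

Taking east as x and north as y: velocity relative to the water = (0.000, 6.000) m/s; the water relative to ground = (-3.400, 0.000) m/s.
Velocity relative to ground = (0.000, 6.000) + (-3.400, 0.000) = (-3.400, 6.000) m/s.
Speed = |(-3.400, 6.000)| = 6.896 m/s.

6.90 m/s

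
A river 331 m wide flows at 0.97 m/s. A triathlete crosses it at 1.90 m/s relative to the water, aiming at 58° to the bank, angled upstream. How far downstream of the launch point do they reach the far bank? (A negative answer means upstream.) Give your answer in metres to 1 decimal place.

-7.6 m

Perpendicular speed = 1.611 m/s; crossing time = 331 / 1.611 = 205.425 s.
Net downstream speed = -0.037 m/s.
Drift = -0.037 × 205.425 = -7.569 m (upstream).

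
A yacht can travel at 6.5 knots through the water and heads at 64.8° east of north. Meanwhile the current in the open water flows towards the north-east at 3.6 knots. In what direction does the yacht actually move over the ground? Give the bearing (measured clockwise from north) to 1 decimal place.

Taking east as x and north as y: velocity relative to the water = (5.881, 2.768) knots; the water relative to ground = (2.546, 2.546) knots.
Velocity relative to ground = (5.881, 2.768) + (2.546, 2.546) = (8.427, 5.313) knots.
Bearing = atan2(8.43, 5.31) = 57.77° clockwise from north.

057.8°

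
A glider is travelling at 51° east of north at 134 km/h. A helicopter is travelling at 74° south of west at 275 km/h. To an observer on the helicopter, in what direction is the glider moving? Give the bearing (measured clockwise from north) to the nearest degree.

Taking east as x and north as y: glider velocity = (104.138, 84.329) km/h; helicopter velocity = (-75.800, -264.347) km/h.
Velocity of glider relative to helicopter = (104.138, 84.329) − (-75.800, -264.347) = (179.938, 348.676) km/h.
Bearing = atan2(179.94, 348.68) = 27.30° clockwise from north.

027°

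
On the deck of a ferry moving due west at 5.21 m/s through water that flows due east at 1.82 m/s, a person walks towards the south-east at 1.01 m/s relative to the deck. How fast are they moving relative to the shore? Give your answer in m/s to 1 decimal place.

In east/north components (m/s): person relative to ferry = (0.714, -0.714); ferry relative to water = (-5.210, 0.000); water relative to ground = (1.820, 0.000).
Sum = (-2.676, -0.714) m/s.
Speed = |(-2.676, -0.714)| = 2.769 m/s.

2.8 m/s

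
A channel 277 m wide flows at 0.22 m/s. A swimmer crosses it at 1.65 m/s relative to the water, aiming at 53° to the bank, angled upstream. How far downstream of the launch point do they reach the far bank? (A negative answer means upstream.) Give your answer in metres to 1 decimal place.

Perpendicular speed = 1.318 m/s; crossing time = 277 / 1.318 = 210.207 s.
Net downstream speed = -0.773 m/s.
Drift = -0.773 × 210.207 = -162.489 m (upstream).

-162.5 m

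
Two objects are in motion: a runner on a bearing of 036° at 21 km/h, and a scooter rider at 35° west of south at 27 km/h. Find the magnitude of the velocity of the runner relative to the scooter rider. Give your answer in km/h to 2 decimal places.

Taking east as x and north as y: runner velocity = (12.343, 16.989) km/h; scooter rider velocity = (-15.487, -22.117) km/h.
Velocity of runner relative to scooter rider = (12.343, 16.989) − (-15.487, -22.117) = (27.830, 39.106) km/h.
Magnitude = |(27.830, 39.106)| = 47.998 km/h.

48.00 km/h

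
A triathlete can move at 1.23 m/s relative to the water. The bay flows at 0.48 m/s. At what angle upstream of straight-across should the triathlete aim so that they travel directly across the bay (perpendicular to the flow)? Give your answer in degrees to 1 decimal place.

To cancel the current, the upstream component of the triathlete's velocity must equal the flow: 1.23 sin θ = 0.48.
sin θ = 0.48 / 1.23 = 0.3902.
θ = arcsin(0.3902) = 22.970°.

23.0°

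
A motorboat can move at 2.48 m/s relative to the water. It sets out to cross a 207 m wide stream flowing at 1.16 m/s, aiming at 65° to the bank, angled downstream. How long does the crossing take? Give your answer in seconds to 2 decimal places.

The component of the motorboat's velocity perpendicular to the bank is 2.48 × sin 65° = 2.248 m/s.
The current is parallel to the bank, so it does not affect the crossing time.
Time = 207 / 2.248 = 92.096 s.

92.10 s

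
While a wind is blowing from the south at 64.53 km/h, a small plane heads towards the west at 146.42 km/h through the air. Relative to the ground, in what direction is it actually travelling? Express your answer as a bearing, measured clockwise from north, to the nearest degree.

Taking east as x and north as y: velocity relative to the air = (-146.420, 0.000) km/h; the air relative to ground = (0.000, 64.530) km/h.
Velocity relative to ground = (-146.420, 0.000) + (0.000, 64.530) = (-146.420, 64.530) km/h.
Bearing = atan2(-146.42, 64.53) = 293.78° clockwise from north.

294°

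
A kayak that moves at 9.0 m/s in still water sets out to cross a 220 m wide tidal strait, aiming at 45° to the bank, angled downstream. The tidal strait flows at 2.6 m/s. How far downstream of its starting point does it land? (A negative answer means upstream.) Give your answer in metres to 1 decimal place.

Perpendicular speed = 6.364 m/s; crossing time = 220 / 6.364 = 34.570 s.
Net downstream speed = 8.964 m/s.
Drift = 8.964 × 34.570 = 309.881 m (downstream).

309.9 m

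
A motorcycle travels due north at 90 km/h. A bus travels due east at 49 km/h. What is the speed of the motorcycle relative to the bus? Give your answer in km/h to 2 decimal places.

102.47 km/h

Taking east as x and north as y: motorcycle velocity = (0.000, 90.000) km/h; bus velocity = (49.000, 0.000) km/h.
Velocity of motorcycle relative to bus = (0.000, 90.000) − (49.000, 0.000) = (-49.000, 90.000) km/h.
Magnitude = |(-49.000, 90.000)| = 102.474 km/h.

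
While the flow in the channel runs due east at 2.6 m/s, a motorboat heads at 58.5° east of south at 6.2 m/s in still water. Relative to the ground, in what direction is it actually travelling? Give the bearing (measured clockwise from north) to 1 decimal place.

112.3°

Taking east as x and north as y: velocity relative to the water = (5.286, -3.239) m/s; the water relative to ground = (2.600, 0.000) m/s.
Velocity relative to ground = (5.286, -3.239) + (2.600, 0.000) = (7.886, -3.239) m/s.
Bearing = atan2(7.89, -3.24) = 112.33° clockwise from north.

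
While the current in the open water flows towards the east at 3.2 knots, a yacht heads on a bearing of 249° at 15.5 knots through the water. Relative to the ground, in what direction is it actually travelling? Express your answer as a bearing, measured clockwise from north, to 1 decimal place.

Taking east as x and north as y: velocity relative to the water = (-14.470, -5.555) knots; the water relative to ground = (3.200, 0.000) knots.
Velocity relative to ground = (-14.470, -5.555) + (3.200, 0.000) = (-11.270, -5.555) knots.
Bearing = atan2(-11.27, -5.55) = 243.76° clockwise from north.

243.8°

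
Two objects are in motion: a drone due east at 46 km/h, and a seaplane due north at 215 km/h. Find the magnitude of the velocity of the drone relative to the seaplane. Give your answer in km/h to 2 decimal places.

219.87 km/h

Taking east as x and north as y: drone velocity = (46.000, 0.000) km/h; seaplane velocity = (0.000, 215.000) km/h.
Velocity of drone relative to seaplane = (46.000, 0.000) − (0.000, 215.000) = (46.000, -215.000) km/h.
Magnitude = |(46.000, -215.000)| = 219.866 km/h.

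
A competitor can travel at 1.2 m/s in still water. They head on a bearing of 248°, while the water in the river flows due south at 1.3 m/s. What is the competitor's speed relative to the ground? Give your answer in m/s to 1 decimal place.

2.1 m/s

Taking east as x and north as y: velocity relative to the water = (-1.113, -0.450) m/s; the water relative to ground = (0.000, -1.300) m/s.
Velocity relative to ground = (-1.113, -0.450) + (0.000, -1.300) = (-1.113, -1.750) m/s.
Speed = |(-1.113, -1.750)| = 2.073 m/s.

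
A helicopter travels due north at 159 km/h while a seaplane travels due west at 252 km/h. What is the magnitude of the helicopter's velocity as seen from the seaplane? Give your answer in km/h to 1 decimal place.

298.0 km/h

Taking east as x and north as y: helicopter velocity = (0.000, 159.000) km/h; seaplane velocity = (-252.000, 0.000) km/h.
Velocity of helicopter relative to seaplane = (0.000, 159.000) − (-252.000, 0.000) = (252.000, 159.000) km/h.
Magnitude = |(252.000, 159.000)| = 297.968 km/h.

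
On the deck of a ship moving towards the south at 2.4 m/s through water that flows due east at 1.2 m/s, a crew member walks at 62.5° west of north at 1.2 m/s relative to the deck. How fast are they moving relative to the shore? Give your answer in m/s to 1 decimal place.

1.9 m/s

In east/north components (m/s): crew member relative to ship = (-1.064, 0.554); ship relative to water = (0.000, -2.400); water relative to ground = (1.200, 0.000).
Sum = (0.136, -1.846) m/s.
Speed = |(0.136, -1.846)| = 1.851 m/s.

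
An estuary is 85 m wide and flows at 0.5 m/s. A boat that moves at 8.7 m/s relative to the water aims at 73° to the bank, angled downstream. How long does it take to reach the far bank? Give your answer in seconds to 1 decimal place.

10.2 s

The component of the boat's velocity perpendicular to the bank is 8.7 × sin 73° = 8.320 m/s.
The current is parallel to the bank, so it does not affect the crossing time.
Time = 85 / 8.320 = 10.217 s.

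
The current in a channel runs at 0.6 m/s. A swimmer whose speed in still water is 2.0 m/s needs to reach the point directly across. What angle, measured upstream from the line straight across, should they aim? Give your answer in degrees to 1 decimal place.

To cancel the current, the upstream component of the swimmer's velocity must equal the flow: 2.0 sin θ = 0.6.
sin θ = 0.6 / 2.0 = 0.3000.
θ = arcsin(0.3000) = 17.458°.

17.5°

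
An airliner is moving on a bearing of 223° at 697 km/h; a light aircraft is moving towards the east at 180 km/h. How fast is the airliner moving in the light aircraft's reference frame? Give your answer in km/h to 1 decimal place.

830.3 km/h

Taking east as x and north as y: airliner velocity = (-475.353, -509.754) km/h; light aircraft velocity = (180.000, 0.000) km/h.
Velocity of airliner relative to light aircraft = (-475.353, -509.754) − (180.000, 0.000) = (-655.353, -509.754) km/h.
Magnitude = |(-655.353, -509.754)| = 830.263 km/h.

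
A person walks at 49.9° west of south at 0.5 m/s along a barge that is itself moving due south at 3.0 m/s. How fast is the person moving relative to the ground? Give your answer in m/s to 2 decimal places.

3.34 m/s

Taking east as x and north as y: barge velocity = (0.000, -3.000) m/s; person velocity relative to barge = (-0.382, -0.322) m/s.
Velocity relative to ground = (0.000, -3.000) + (-0.382, -0.322) = (-0.382, -3.322) m/s.
Speed = |(-0.382, -3.322)| = 3.344 m/s.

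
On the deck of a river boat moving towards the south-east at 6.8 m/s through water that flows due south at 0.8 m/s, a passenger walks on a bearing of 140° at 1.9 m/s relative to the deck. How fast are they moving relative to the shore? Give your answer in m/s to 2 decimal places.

9.29 m/s

In east/north components (m/s): passenger relative to river boat = (1.221, -1.455); river boat relative to water = (4.808, -4.808); water relative to ground = (0.000, -0.800).
Sum = (6.030, -7.064) m/s.
Speed = |(6.030, -7.064)| = 9.287 m/s.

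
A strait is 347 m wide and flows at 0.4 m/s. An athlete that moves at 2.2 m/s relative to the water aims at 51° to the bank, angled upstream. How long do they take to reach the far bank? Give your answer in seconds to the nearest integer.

The component of the athlete's velocity perpendicular to the bank is 2.2 × sin 51° = 1.710 m/s.
The current is parallel to the bank, so it does not affect the crossing time.
Time = 347 / 1.710 = 202.957 s.

203 s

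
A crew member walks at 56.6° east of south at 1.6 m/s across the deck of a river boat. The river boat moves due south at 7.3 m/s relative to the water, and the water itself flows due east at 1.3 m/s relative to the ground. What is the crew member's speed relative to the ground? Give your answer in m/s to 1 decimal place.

8.6 m/s

In east/north components (m/s): crew member relative to river boat = (1.336, -0.881); river boat relative to water = (0.000, -7.300); water relative to ground = (1.300, 0.000).
Sum = (2.636, -8.181) m/s.
Speed = |(2.636, -8.181)| = 8.595 m/s.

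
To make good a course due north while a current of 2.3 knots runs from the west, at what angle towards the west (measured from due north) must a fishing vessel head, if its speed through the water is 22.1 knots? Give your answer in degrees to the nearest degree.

The current pushes perpendicular to the desired track; the heading must have a component into the current equal to 2.3 knots: 22.1 sin θ = 2.3.
sin θ = 0.1041, so θ = 5.974°.

6°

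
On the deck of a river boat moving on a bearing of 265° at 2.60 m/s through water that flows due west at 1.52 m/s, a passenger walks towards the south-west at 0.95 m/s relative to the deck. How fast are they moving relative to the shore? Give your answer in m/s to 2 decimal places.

4.87 m/s

In east/north components (m/s): passenger relative to river boat = (-0.672, -0.672); river boat relative to water = (-2.590, -0.227); water relative to ground = (-1.520, 0.000).
Sum = (-4.782, -0.898) m/s.
Speed = |(-4.782, -0.898)| = 4.866 m/s.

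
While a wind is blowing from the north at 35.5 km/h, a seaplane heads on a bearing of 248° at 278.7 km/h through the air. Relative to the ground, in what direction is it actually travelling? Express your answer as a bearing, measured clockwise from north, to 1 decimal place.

241.6°

Taking east as x and north as y: velocity relative to the air = (-258.406, -104.403) km/h; the air relative to ground = (0.000, -35.500) km/h.
Velocity relative to ground = (-258.406, -104.403) + (0.000, -35.500) = (-258.406, -139.903) km/h.
Bearing = atan2(-258.41, -139.90) = 241.57° clockwise from north.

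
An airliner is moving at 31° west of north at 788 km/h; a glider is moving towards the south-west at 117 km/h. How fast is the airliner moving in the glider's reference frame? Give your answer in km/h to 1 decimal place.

824.2 km/h

Taking east as x and north as y: airliner velocity = (-405.850, 675.448) km/h; glider velocity = (-82.731, -82.731) km/h.
Velocity of airliner relative to glider = (-405.850, 675.448) − (-82.731, -82.731) = (-323.119, 758.179) km/h.
Magnitude = |(-323.119, 758.179)| = 824.161 km/h.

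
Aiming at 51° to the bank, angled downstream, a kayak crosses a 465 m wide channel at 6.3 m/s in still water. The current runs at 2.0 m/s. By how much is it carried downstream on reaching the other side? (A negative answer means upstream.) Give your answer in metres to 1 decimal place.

Perpendicular speed = 4.896 m/s; crossing time = 465 / 4.896 = 94.975 s.
Net downstream speed = 5.965 m/s.
Drift = 5.965 × 94.975 = 566.500 m (downstream).

566.5 m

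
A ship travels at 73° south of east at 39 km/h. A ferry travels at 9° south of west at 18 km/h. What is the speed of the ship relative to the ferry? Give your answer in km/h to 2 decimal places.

45.17 km/h

Taking east as x and north as y: ship velocity = (11.402, -37.296) km/h; ferry velocity = (-17.778, -2.816) km/h.
Velocity of ship relative to ferry = (11.402, -37.296) − (-17.778, -2.816) = (29.181, -34.480) km/h.
Magnitude = |(29.181, -34.480)| = 45.171 km/h.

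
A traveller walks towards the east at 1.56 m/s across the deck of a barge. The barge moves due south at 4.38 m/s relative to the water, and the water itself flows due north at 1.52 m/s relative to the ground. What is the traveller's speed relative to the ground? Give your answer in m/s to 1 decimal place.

In east/north components (m/s): traveller relative to barge = (1.560, 0.000); barge relative to water = (0.000, -4.380); water relative to ground = (0.000, 1.520).
Sum = (1.560, -2.860) m/s.
Speed = |(1.560, -2.860)| = 3.258 m/s.

3.3 m/s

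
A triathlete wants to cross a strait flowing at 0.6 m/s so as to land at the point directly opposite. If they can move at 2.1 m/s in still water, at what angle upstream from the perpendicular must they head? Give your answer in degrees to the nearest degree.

17°

To cancel the current, the upstream component of the triathlete's velocity must equal the flow: 2.1 sin θ = 0.6.
sin θ = 0.6 / 2.1 = 0.2857.
θ = arcsin(0.2857) = 16.602°.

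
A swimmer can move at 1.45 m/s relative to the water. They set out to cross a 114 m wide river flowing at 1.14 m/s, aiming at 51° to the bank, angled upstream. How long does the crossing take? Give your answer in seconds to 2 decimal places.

The component of the swimmer's velocity perpendicular to the bank is 1.45 × sin 51° = 1.127 m/s.
Only the cross-stream component determines the crossing time; the current contributes nothing perpendicular to the bank.
Time = 114 / 1.127 = 101.166 s.

101.17 s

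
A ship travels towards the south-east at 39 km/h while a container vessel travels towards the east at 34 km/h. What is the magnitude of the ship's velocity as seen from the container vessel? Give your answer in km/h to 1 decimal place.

28.3 km/h

Taking east as x and north as y: ship velocity = (27.577, -27.577) km/h; container vessel velocity = (34.000, 0.000) km/h.
Velocity of ship relative to container vessel = (27.577, -27.577) − (34.000, 0.000) = (-6.423, -27.577) km/h.
Magnitude = |(-6.423, -27.577)| = 28.315 km/h.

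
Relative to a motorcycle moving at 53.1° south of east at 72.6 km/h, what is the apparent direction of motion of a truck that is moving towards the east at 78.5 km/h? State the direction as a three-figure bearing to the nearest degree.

Taking east as x and north as y: truck velocity = (78.500, 0.000) km/h; motorcycle velocity = (43.591, -58.057) km/h.
Velocity of truck relative to motorcycle = (78.500, 0.000) − (43.591, -58.057) = (34.909, 58.057) km/h.
Bearing = atan2(34.91, 58.06) = 31.02° clockwise from north.

031°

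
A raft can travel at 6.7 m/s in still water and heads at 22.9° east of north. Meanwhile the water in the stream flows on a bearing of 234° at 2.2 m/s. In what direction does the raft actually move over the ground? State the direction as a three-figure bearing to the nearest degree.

010°

Taking east as x and north as y: velocity relative to the water = (2.607, 6.172) m/s; the water relative to ground = (-1.780, -1.293) m/s.
Velocity relative to ground = (2.607, 6.172) + (-1.780, -1.293) = (0.827, 4.879) m/s.
Bearing = atan2(0.83, 4.88) = 9.62° clockwise from north.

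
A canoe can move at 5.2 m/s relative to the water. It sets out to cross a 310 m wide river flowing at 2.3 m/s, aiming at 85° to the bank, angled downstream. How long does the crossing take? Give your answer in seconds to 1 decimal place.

59.8 s

The component of the canoe's velocity perpendicular to the bank is 5.2 × sin 85° = 5.180 m/s.
Only the cross-stream component determines the crossing time; the current contributes nothing perpendicular to the bank.
Time = 310 / 5.180 = 59.843 s.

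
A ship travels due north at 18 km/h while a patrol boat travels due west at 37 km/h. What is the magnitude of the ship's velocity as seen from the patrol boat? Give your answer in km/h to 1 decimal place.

41.1 km/h

Taking east as x and north as y: ship velocity = (0.000, 18.000) km/h; patrol boat velocity = (-37.000, 0.000) km/h.
Velocity of ship relative to patrol boat = (0.000, 18.000) − (-37.000, 0.000) = (37.000, 18.000) km/h.
Magnitude = |(37.000, 18.000)| = 41.146 km/h.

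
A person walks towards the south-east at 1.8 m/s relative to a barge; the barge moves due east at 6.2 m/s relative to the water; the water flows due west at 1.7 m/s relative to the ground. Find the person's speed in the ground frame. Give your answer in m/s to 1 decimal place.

5.9 m/s

In east/north components (m/s): person relative to barge = (1.273, -1.273); barge relative to water = (6.200, 0.000); water relative to ground = (-1.700, 0.000).
Sum = (5.773, -1.273) m/s.
Speed = |(5.773, -1.273)| = 5.911 m/s.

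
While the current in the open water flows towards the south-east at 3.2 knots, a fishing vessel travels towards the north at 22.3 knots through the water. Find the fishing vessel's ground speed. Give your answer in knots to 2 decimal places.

20.16 knots

Taking east as x and north as y: velocity relative to the water = (0.000, 22.300) knots; the water relative to ground = (2.263, -2.263) knots.
Velocity relative to ground = (0.000, 22.300) + (2.263, -2.263) = (2.263, 20.037) knots.
Speed = |(2.263, 20.037)| = 20.165 knots.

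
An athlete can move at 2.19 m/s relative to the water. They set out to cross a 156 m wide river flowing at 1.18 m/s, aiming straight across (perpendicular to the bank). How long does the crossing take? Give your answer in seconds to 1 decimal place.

71.2 s

The component of the athlete's velocity perpendicular to the bank is 2.19 m/s.
The flow acts along the bank and has no component across it.
Time = 156 / 2.190 = 71.233 s.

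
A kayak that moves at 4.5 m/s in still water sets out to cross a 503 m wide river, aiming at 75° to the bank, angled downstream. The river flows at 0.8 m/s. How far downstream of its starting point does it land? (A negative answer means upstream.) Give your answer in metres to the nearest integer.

Perpendicular speed = 4.347 m/s; crossing time = 503 / 4.347 = 115.721 s.
Net downstream speed = 1.965 m/s.
Drift = 1.965 × 115.721 = 227.355 m (downstream).

227 m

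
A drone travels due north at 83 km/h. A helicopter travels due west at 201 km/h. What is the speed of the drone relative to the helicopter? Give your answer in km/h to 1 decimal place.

Taking east as x and north as y: drone velocity = (0.000, 83.000) km/h; helicopter velocity = (-201.000, 0.000) km/h.
Velocity of drone relative to helicopter = (0.000, 83.000) − (-201.000, 0.000) = (201.000, 83.000) km/h.
Magnitude = |(201.000, 83.000)| = 217.463 km/h.

217.5 km/h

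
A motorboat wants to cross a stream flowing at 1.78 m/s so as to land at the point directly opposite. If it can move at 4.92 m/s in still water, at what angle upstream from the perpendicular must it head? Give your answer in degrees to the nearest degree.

To cancel the current, the upstream component of the motorboat's velocity must equal the flow: 4.92 sin θ = 1.78.
sin θ = 1.78 / 4.92 = 0.3618.
θ = arcsin(0.3618) = 21.210°.

21°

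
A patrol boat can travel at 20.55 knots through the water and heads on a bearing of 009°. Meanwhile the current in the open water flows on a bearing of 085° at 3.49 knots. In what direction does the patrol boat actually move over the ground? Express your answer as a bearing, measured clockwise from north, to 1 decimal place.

018.0°

Taking east as x and north as y: velocity relative to the water = (3.215, 20.297) knots; the water relative to ground = (3.477, 0.304) knots.
Velocity relative to ground = (3.215, 20.297) + (3.477, 0.304) = (6.691, 20.601) knots.
Bearing = atan2(6.69, 20.60) = 17.99° clockwise from north.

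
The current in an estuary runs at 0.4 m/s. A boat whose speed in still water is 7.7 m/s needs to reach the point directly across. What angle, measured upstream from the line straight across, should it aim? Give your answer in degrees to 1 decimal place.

To cancel the current, the upstream component of the boat's velocity must equal the flow: 7.7 sin θ = 0.4.
sin θ = 0.4 / 7.7 = 0.0519.
θ = arcsin(0.0519) = 2.978°.

3.0°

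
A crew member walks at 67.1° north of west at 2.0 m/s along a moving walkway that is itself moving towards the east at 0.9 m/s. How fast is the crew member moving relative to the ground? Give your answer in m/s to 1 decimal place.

1.8 m/s

Taking east as x and north as y: moving walkway velocity = (0.900, 0.000) m/s; crew member velocity relative to moving walkway = (-0.778, 1.842) m/s.
Velocity relative to ground = (0.900, 0.000) + (-0.778, 1.842) = (0.122, 1.842) m/s.
Speed = |(0.122, 1.842)| = 1.846 m/s.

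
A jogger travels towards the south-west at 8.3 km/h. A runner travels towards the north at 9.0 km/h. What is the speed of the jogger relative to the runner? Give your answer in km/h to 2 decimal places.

15.99 km/h

Taking east as x and north as y: jogger velocity = (-5.869, -5.869) km/h; runner velocity = (0.000, 9.000) km/h.
Velocity of jogger relative to runner = (-5.869, -5.869) − (0.000, 9.000) = (-5.869, -14.869) km/h.
Magnitude = |(-5.869, -14.869)| = 15.985 km/h.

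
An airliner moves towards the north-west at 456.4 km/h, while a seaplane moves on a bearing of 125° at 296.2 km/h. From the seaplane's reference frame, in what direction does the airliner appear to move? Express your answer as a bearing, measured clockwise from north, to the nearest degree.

Taking east as x and north as y: airliner velocity = (-322.724, 322.724) km/h; seaplane velocity = (242.633, -169.893) km/h.
Velocity of airliner relative to seaplane = (-322.724, 322.724) − (242.633, -169.893) = (-565.356, 492.617) km/h.
Bearing = atan2(-565.36, 492.62) = 311.07° clockwise from north.

311°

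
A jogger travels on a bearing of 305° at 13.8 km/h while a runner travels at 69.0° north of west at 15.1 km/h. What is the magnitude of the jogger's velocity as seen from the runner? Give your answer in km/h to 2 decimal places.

Taking east as x and north as y: jogger velocity = (-11.304, 7.915) km/h; runner velocity = (-5.411, 14.097) km/h.
Velocity of jogger relative to runner = (-11.304, 7.915) − (-5.411, 14.097) = (-5.893, -6.182) km/h.
Magnitude = |(-5.893, -6.182)| = 8.541 km/h.

8.54 km/h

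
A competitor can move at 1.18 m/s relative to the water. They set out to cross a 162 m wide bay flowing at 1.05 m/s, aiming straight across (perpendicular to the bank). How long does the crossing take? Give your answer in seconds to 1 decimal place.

137.3 s

The component of the competitor's velocity perpendicular to the bank is 1.18 m/s.
The flow acts along the bank and has no component across it.
Time = 162 / 1.180 = 137.288 s.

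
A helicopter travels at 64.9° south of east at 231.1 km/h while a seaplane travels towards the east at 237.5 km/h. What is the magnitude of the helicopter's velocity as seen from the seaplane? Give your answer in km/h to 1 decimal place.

251.5 km/h

Taking east as x and north as y: helicopter velocity = (98.032, -209.277) km/h; seaplane velocity = (237.500, 0.000) km/h.
Velocity of helicopter relative to seaplane = (98.032, -209.277) − (237.500, 0.000) = (-139.468, -209.277) km/h.
Magnitude = |(-139.468, -209.277)| = 251.492 km/h.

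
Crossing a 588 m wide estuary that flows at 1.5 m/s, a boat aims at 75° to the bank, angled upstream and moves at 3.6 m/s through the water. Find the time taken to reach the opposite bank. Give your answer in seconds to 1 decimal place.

The component of the boat's velocity perpendicular to the bank is 3.6 × sin 75° = 3.477 m/s.
The current is parallel to the bank, so it does not affect the crossing time.
Time = 588 / 3.477 = 169.095 s.

169.1 s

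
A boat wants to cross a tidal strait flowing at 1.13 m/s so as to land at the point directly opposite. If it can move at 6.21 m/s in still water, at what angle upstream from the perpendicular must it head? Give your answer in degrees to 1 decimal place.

10.5°

To cancel the current, the upstream component of the boat's velocity must equal the flow: 6.21 sin θ = 1.13.
sin θ = 1.13 / 6.21 = 0.1820.
θ = arcsin(0.1820) = 10.484°.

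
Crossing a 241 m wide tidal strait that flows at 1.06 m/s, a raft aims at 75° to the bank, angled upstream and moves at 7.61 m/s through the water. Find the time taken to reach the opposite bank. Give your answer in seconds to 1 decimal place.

The component of the raft's velocity perpendicular to the bank is 7.61 × sin 75° = 7.351 m/s.
The current is parallel to the bank, so it does not affect the crossing time.
Time = 241 / 7.351 = 32.786 s.

32.8 s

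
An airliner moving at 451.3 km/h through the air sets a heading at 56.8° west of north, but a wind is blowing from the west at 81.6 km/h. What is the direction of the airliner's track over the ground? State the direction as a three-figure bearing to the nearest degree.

310°

Taking east as x and north as y: velocity relative to the air = (-377.632, 247.115) km/h; the air relative to ground = (81.600, 0.000) km/h.
Velocity relative to ground = (-377.632, 247.115) + (81.600, 0.000) = (-296.032, 247.115) km/h.
Bearing = atan2(-296.03, 247.12) = 309.85° clockwise from north.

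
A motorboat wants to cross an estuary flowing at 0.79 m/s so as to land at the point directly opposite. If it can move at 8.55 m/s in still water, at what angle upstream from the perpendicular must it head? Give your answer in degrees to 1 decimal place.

5.3°

To cancel the current, the upstream component of the motorboat's velocity must equal the flow: 8.55 sin θ = 0.79.
sin θ = 0.79 / 8.55 = 0.0924.
θ = arcsin(0.0924) = 5.302°.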